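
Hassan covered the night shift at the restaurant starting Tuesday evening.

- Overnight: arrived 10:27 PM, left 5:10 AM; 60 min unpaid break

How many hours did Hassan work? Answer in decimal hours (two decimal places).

5.72 hours

Overnight: 10:27 PM → midnight = 1 h 33 min; midnight → 5:10 AM = 5 h 10 min; span 6 h 43 min; less 60 min break → 5 h 43 min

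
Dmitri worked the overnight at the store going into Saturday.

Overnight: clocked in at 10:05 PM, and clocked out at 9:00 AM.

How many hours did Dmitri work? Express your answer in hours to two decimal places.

Overnight: 10:05 PM → midnight = 1 h 55 min; midnight → 9:00 AM = 9 h 0 min; span 10 h 55 min

10.92 hours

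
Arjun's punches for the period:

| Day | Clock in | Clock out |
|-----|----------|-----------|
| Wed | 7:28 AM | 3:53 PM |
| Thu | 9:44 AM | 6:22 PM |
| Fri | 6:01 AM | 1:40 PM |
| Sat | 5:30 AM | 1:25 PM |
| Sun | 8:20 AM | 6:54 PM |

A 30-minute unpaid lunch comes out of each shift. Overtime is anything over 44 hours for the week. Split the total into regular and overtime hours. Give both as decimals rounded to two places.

Regular 40.68 hours, overtime 0.00 hours

Wed: 7:28 AM–3:53 PM = 8 h 25 min; less 30 min break → 7 h 55 min
Thu: 9:44 AM–6:22 PM = 8 h 38 min; less 30 min break → 8 h 8 min
Fri: 6:01 AM–1:40 PM = 7 h 39 min; less 30 min break → 7 h 9 min
Sat: 5:30 AM–1:25 PM = 7 h 55 min; less 30 min break → 7 h 25 min
Sun: 8:20 AM–6:54 PM = 10 h 34 min; less 30 min break → 10 h 4 min
Total worked: 40 h 41 min = 40.68 h.
Threshold 44 h → overtime 0 h 0 min, regular 40 h 41 min.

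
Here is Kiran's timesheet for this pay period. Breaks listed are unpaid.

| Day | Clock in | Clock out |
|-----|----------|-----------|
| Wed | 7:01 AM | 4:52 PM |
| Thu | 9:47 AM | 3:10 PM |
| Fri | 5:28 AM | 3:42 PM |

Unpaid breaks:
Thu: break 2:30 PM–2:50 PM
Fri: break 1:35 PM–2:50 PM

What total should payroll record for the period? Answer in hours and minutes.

Wed: 7:01 AM–4:52 PM = 9 h 51 min
Thu: 9:47 AM–3:10 PM = 5 h 23 min; less 20 min break → 5 h 3 min
Fri: 5:28 AM–3:42 PM = 10 h 14 min; less 75 min break → 8 h 59 min
Total: 9 h 51 min + 5 h 3 min + 8 h 59 min = 23 h 53 min.

23 h 53 min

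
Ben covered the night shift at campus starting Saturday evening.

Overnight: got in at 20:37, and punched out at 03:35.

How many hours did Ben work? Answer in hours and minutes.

6 h 58 min

Overnight: 20:37 → midnight = 3 h 23 min; midnight → 03:35 = 3 h 35 min; span 6 h 58 min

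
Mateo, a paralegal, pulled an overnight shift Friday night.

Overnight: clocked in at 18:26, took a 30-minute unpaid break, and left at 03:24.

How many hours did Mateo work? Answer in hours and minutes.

Overnight: 18:26 → midnight = 5 h 34 min; midnight → 03:24 = 3 h 24 min; span 8 h 58 min; less 30 min break → 8 h 28 min

8 h 28 min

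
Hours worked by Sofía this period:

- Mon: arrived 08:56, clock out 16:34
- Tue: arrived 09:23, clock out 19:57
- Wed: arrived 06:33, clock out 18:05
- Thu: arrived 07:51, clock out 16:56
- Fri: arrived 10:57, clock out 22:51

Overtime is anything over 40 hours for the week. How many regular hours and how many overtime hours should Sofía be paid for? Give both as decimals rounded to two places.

Mon: 08:56–16:34 = 7 h 38 min
Tue: 09:23–19:57 = 10 h 34 min
Wed: 06:33–18:05 = 11 h 32 min
Thu: 07:51–16:56 = 9 h 5 min
Fri: 10:57–22:51 = 11 h 54 min
Total worked: 50 h 43 min = 50.72 h.
Threshold 40 h → overtime 10 h 43 min, regular 40 h 0 min.

Regular 40.00 hours, overtime 10.72 hours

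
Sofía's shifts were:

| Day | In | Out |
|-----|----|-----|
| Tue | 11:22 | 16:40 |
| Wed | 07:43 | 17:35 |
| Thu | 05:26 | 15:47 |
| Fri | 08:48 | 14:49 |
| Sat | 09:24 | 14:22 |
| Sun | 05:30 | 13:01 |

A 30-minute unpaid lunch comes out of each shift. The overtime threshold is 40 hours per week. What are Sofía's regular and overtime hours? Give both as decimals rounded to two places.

Tue: 11:22–16:40 = 5 h 18 min; less 30 min break → 4 h 48 min
Wed: 07:43–17:35 = 9 h 52 min; less 30 min break → 9 h 22 min
Thu: 05:26–15:47 = 10 h 21 min; less 30 min break → 9 h 51 min
Fri: 08:48–14:49 = 6 h 1 min; less 30 min break → 5 h 31 min
Sat: 09:24–14:22 = 4 h 58 min; less 30 min break → 4 h 28 min
Sun: 05:30–13:01 = 7 h 31 min; less 30 min break → 7 h 1 min
Total worked: 41 h 1 min = 41.02 h.
Threshold 40 h → overtime 1 h 1 min, regular 40 h 0 min.

Regular 40.00 hours, overtime 1.02 hours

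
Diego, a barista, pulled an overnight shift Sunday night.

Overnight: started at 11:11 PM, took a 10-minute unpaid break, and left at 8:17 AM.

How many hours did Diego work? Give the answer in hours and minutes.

Overnight: 11:11 PM → midnight = 0 h 49 min; midnight → 8:17 AM = 8 h 17 min; span 9 h 6 min; less 10 min break → 8 h 56 min

8 h 56 min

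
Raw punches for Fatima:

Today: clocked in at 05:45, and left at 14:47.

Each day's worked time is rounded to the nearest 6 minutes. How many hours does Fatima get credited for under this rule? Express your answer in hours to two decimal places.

9.00 hours

Today: 05:45–14:47 = 9 h 2 min → rounds to 9 h 0 min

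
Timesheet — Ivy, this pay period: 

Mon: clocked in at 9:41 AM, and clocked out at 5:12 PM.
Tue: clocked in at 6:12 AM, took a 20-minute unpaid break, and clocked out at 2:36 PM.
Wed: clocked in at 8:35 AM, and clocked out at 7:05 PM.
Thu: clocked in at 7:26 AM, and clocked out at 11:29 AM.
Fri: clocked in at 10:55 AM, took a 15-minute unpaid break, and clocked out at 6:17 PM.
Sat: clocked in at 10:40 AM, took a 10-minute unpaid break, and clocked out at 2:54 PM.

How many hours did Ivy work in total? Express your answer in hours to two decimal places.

41.32 hours

Mon: 9:41 AM–5:12 PM = 7 h 31 min
Tue: 6:12 AM–2:36 PM = 8 h 24 min; less 20 min break → 8 h 4 min
Wed: 8:35 AM–7:05 PM = 10 h 30 min
Thu: 7:26 AM–11:29 AM = 4 h 3 min
Fri: 10:55 AM–6:17 PM = 7 h 22 min; less 15 min break → 7 h 7 min
Sat: 10:40 AM–2:54 PM = 4 h 14 min; less 10 min break → 4 h 4 min
Total: 7 h 31 min + 8 h 4 min + 10 h 30 min + 4 h 3 min + 7 h 7 min + 4 h 4 min = 41 h 19 min.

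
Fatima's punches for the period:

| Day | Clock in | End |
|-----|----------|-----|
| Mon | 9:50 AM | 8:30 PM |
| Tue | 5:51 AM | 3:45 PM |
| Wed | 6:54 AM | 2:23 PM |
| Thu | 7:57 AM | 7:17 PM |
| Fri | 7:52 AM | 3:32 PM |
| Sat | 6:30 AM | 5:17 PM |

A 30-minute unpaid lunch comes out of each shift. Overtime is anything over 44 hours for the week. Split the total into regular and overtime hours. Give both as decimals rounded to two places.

Regular 44.00 hours, overtime 10.83 hours

Mon: 9:50 AM–8:30 PM = 10 h 40 min; less 30 min break → 10 h 10 min
Tue: 5:51 AM–3:45 PM = 9 h 54 min; less 30 min break → 9 h 24 min
Wed: 6:54 AM–2:23 PM = 7 h 29 min; less 30 min break → 6 h 59 min
Thu: 7:57 AM–7:17 PM = 11 h 20 min; less 30 min break → 10 h 50 min
Fri: 7:52 AM–3:32 PM = 7 h 40 min; less 30 min break → 7 h 10 min
Sat: 6:30 AM–5:17 PM = 10 h 47 min; less 30 min break → 10 h 17 min
Total worked: 54 h 50 min = 54.83 h.
Threshold 44 h → overtime 10 h 50 min, regular 44 h 0 min.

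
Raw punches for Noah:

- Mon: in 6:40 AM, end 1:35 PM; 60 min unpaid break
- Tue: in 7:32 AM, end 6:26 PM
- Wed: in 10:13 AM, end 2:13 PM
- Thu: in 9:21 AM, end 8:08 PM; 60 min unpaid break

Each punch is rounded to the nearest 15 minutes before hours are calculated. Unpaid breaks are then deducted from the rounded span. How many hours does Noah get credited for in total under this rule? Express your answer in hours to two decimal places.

30.75 hours

Mon: in 6:40 AM→6:45 AM, out 1:35 PM→1:30 PM; 6 h 45 min − 60 min = 5 h 45 min
Tue: in 7:32 AM→7:30 AM, out 6:26 PM→6:30 PM; 11 h 0 min
Wed: in 10:13 AM→10:15 AM, out 2:13 PM→2:15 PM; 4 h 0 min
Thu: in 9:21 AM→9:15 AM, out 8:08 PM→8:15 PM; 11 h 0 min − 60 min = 10 h 0 min
Total credited: 30 h 45 min.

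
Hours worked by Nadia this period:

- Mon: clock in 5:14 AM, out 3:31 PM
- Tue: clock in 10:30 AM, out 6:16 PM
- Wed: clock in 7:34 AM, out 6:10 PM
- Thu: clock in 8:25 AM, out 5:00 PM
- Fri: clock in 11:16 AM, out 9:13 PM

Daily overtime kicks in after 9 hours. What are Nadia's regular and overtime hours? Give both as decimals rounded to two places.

Mon: 5:14 AM–3:31 PM = 10 h 17 min
Tue: 10:30 AM–6:16 PM = 7 h 46 min
Wed: 7:34 AM–6:10 PM = 10 h 36 min
Thu: 8:25 AM–5:00 PM = 8 h 35 min
Fri: 11:16 AM–9:13 PM = 9 h 57 min
Mon reg 9 h 0 min / OT 1 h 17 min; Tue reg 7 h 46 min / OT 0 h 0 min; Wed reg 9 h 0 min / OT 1 h 36 min; Thu reg 8 h 35 min / OT 0 h 0 min; Fri reg 9 h 0 min / OT 0 h 57 min.
Totals: regular 43 h 21 min, overtime 3 h 50 min.

Regular 43.35 hours, overtime 3.83 hours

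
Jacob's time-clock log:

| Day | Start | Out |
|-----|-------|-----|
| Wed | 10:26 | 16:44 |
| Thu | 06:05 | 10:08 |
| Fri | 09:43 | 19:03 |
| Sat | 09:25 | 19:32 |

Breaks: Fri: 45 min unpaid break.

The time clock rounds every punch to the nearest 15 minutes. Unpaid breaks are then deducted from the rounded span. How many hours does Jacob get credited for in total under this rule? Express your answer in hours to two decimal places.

Wed: in 10:26→10:30, out 16:44→16:45; 6 h 15 min
Thu: in 06:05→06:00, out 10:08→10:15; 4 h 15 min
Fri: in 09:43→09:45, out 19:03→19:00; 9 h 15 min − 45 min = 8 h 30 min
Sat: in 09:25→09:30, out 19:32→19:30; 10 h 0 min
Total credited: 29 h 0 min.

29.00 hours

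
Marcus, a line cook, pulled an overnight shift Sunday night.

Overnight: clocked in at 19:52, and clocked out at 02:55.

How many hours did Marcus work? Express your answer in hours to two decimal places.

7.05 hours

Overnight: 19:52 → midnight = 4 h 8 min; midnight → 02:55 = 2 h 55 min; span 7 h 3 min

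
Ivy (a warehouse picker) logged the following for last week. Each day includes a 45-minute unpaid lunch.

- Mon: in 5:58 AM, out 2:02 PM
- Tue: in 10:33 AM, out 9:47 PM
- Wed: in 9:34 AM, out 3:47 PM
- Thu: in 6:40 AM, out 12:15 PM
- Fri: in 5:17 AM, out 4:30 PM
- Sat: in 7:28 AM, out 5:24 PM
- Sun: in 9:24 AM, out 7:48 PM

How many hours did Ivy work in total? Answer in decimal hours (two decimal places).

57.40 hours

Mon: 5:58 AM–2:02 PM = 8 h 4 min; less 45 min break → 7 h 19 min
Tue: 10:33 AM–9:47 PM = 11 h 14 min; less 45 min break → 10 h 29 min
Wed: 9:34 AM–3:47 PM = 6 h 13 min; less 45 min break → 5 h 28 min
Thu: 6:40 AM–12:15 PM = 5 h 35 min; less 45 min break → 4 h 50 min
Fri: 5:17 AM–4:30 PM = 11 h 13 min; less 45 min break → 10 h 28 min
Sat: 7:28 AM–5:24 PM = 9 h 56 min; less 45 min break → 9 h 11 min
Sun: 9:24 AM–7:48 PM = 10 h 24 min; less 45 min break → 9 h 39 min
Total: 7 h 19 min + 10 h 29 min + 5 h 28 min + 4 h 50 min + 10 h 28 min + 9 h 11 min + 9 h 39 min = 57 h 24 min.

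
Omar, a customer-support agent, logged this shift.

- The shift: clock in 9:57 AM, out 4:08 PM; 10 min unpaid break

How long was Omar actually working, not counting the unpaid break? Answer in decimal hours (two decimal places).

The shift: 9:57 AM–4:08 PM = 6 h 11 min; less 10 min break → 6 h 1 min

6.02 hours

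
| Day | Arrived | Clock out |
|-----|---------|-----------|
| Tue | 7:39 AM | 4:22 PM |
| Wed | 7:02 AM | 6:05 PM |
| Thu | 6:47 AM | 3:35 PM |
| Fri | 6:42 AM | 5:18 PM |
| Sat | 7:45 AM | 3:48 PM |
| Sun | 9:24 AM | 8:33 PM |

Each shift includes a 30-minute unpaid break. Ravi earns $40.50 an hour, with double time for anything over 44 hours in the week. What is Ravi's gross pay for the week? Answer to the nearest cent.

$2702.70

Tue: 7:39 AM–4:22 PM = 8 h 43 min; less 30 min break → 8 h 13 min
Wed: 7:02 AM–6:05 PM = 11 h 3 min; less 30 min break → 10 h 33 min
Thu: 6:47 AM–3:35 PM = 8 h 48 min; less 30 min break → 8 h 18 min
Fri: 6:42 AM–5:18 PM = 10 h 36 min; less 30 min break → 10 h 6 min
Sat: 7:45 AM–3:48 PM = 8 h 3 min; less 30 min break → 7 h 33 min
Sun: 9:24 AM–8:33 PM = 11 h 9 min; less 30 min break → 10 h 39 min
Total worked: 55 h 22 min = 3322 min.
Regular 44 h 0 min = 2640 min at $40.50/h; overtime 11 h 22 min = 682 min at $81.00/h.
Pay = (2640 × $40.50 + 682 × $81.00) ÷ 60 = $2702.70.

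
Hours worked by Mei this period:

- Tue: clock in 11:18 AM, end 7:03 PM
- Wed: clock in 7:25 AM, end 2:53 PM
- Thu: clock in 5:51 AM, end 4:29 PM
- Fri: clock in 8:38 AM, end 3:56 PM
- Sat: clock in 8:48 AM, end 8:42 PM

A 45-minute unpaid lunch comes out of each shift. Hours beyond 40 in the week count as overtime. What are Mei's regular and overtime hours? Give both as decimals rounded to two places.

Tue: 11:18 AM–7:03 PM = 7 h 45 min; less 45 min break → 7 h 0 min
Wed: 7:25 AM–2:53 PM = 7 h 28 min; less 45 min break → 6 h 43 min
Thu: 5:51 AM–4:29 PM = 10 h 38 min; less 45 min break → 9 h 53 min
Fri: 8:38 AM–3:56 PM = 7 h 18 min; less 45 min break → 6 h 33 min
Sat: 8:48 AM–8:42 PM = 11 h 54 min; less 45 min break → 11 h 9 min
Total worked: 41 h 18 min = 41.30 h.
Threshold 40 h → overtime 1 h 18 min, regular 40 h 0 min.

Regular 40.00 hours, overtime 1.30 hours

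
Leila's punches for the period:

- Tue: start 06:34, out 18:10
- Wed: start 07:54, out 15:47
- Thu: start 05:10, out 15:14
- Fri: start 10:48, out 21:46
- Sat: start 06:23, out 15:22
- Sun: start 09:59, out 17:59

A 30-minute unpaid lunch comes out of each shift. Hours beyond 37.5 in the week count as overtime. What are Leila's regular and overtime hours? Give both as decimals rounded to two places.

Regular 37.50 hours, overtime 17.00 hours

Tue: 06:34–18:10 = 11 h 36 min; less 30 min break → 11 h 6 min
Wed: 07:54–15:47 = 7 h 53 min; less 30 min break → 7 h 23 min
Thu: 05:10–15:14 = 10 h 4 min; less 30 min break → 9 h 34 min
Fri: 10:48–21:46 = 10 h 58 min; less 30 min break → 10 h 28 min
Sat: 06:23–15:22 = 8 h 59 min; less 30 min break → 8 h 29 min
Sun: 09:59–17:59 = 8 h 0 min; less 30 min break → 7 h 30 min
Total worked: 54 h 30 min = 54.50 h.
Threshold 37.5 h → overtime 17 h 0 min, regular 37 h 30 min.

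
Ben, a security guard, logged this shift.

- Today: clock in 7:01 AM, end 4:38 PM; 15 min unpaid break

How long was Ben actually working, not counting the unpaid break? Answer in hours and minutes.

Today: 7:01 AM–4:38 PM = 9 h 37 min; less 15 min break → 9 h 22 min

9 h 22 min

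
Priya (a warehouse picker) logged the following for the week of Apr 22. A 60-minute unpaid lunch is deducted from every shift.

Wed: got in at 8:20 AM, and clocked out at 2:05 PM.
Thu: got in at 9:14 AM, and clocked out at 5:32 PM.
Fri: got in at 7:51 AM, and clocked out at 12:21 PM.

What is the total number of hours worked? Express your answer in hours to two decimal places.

15.55 hours

Wed: 8:20 AM–2:05 PM = 5 h 45 min; less 60 min break → 4 h 45 min
Thu: 9:14 AM–5:32 PM = 8 h 18 min; less 60 min break → 7 h 18 min
Fri: 7:51 AM–12:21 PM = 4 h 30 min; less 60 min break → 3 h 30 min
Total: 4 h 45 min + 7 h 18 min + 3 h 30 min = 15 h 33 min.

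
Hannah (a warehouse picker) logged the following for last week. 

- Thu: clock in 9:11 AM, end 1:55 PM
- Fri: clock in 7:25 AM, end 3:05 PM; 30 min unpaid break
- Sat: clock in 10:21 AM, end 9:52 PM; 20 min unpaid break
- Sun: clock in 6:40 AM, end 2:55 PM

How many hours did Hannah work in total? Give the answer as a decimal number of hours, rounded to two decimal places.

Thu: 9:11 AM–1:55 PM = 4 h 44 min
Fri: 7:25 AM–3:05 PM = 7 h 40 min; less 30 min break → 7 h 10 min
Sat: 10:21 AM–9:52 PM = 11 h 31 min; less 20 min break → 11 h 11 min
Sun: 6:40 AM–2:55 PM = 8 h 15 min
Total: 4 h 44 min + 7 h 10 min + 11 h 11 min + 8 h 15 min = 31 h 20 min.

31.33 hours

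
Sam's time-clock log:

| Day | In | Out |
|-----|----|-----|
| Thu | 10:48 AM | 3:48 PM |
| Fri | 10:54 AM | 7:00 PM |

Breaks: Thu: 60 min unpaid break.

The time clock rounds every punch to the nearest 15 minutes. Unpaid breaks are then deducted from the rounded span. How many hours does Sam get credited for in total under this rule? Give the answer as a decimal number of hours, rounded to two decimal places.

12.00 hours

Thu: in 10:48 AM→10:45 AM, out 3:48 PM→3:45 PM; 5 h 0 min − 60 min = 4 h 0 min
Fri: in 10:54 AM→11:00 AM, out 7:00 PM→7:00 PM; 8 h 0 min
Total credited: 12 h 0 min.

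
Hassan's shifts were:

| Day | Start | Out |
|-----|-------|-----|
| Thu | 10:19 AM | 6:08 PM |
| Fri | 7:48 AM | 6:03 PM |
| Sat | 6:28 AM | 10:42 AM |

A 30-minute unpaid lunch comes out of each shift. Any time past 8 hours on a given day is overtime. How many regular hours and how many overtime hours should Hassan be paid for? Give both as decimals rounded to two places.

Regular 19.05 hours, overtime 1.75 hours

Thu: 10:19 AM–6:08 PM = 7 h 49 min; less 30 min break → 7 h 19 min
Fri: 7:48 AM–6:03 PM = 10 h 15 min; less 30 min break → 9 h 45 min
Sat: 6:28 AM–10:42 AM = 4 h 14 min; less 30 min break → 3 h 44 min
Thu reg 7 h 19 min / OT 0 h 0 min; Fri reg 8 h 0 min / OT 1 h 45 min; Sat reg 3 h 44 min / OT 0 h 0 min.
Totals: regular 19 h 3 min, overtime 1 h 45 min.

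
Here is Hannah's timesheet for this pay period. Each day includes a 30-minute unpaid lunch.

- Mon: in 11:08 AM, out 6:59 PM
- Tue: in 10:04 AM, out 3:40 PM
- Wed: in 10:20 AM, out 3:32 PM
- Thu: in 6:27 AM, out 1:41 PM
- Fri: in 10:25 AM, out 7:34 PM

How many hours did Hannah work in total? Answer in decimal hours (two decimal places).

Mon: 11:08 AM–6:59 PM = 7 h 51 min; less 30 min break → 7 h 21 min
Tue: 10:04 AM–3:40 PM = 5 h 36 min; less 30 min break → 5 h 6 min
Wed: 10:20 AM–3:32 PM = 5 h 12 min; less 30 min break → 4 h 42 min
Thu: 6:27 AM–1:41 PM = 7 h 14 min; less 30 min break → 6 h 44 min
Fri: 10:25 AM–7:34 PM = 9 h 9 min; less 30 min break → 8 h 39 min
Total: 7 h 21 min + 5 h 6 min + 4 h 42 min + 6 h 44 min + 8 h 39 min = 32 h 32 min.

32.53 hours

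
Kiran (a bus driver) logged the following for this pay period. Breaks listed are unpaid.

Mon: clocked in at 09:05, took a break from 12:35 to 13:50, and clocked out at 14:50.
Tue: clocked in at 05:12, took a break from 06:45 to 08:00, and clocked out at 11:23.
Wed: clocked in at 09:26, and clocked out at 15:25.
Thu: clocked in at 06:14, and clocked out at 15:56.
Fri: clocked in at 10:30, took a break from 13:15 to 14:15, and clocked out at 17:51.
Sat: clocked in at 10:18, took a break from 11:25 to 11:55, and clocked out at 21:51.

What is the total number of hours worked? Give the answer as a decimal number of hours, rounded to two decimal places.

Mon: 09:05–14:50 = 5 h 45 min; less 75 min break → 4 h 30 min
Tue: 05:12–11:23 = 6 h 11 min; less 75 min break → 4 h 56 min
Wed: 09:26–15:25 = 5 h 59 min
Thu: 06:14–15:56 = 9 h 42 min
Fri: 10:30–17:51 = 7 h 21 min; less 60 min break → 6 h 21 min
Sat: 10:18–21:51 = 11 h 33 min; less 30 min break → 11 h 3 min
Total: 4 h 30 min + 4 h 56 min + 5 h 59 min + 9 h 42 min + 6 h 21 min + 11 h 3 min = 42 h 31 min.

42.52 hours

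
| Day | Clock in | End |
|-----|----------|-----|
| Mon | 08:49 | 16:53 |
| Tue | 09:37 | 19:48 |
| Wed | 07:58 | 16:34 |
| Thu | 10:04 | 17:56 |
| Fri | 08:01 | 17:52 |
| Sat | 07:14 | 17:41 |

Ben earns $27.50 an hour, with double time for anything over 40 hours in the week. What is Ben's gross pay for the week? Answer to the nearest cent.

Mon: 08:49–16:53 = 8 h 4 min
Tue: 09:37–19:48 = 10 h 11 min
Wed: 07:58–16:34 = 8 h 36 min
Thu: 10:04–17:56 = 7 h 52 min
Fri: 08:01–17:52 = 9 h 51 min
Sat: 07:14–17:41 = 10 h 27 min
Total worked: 55 h 1 min = 3301 min.
Regular 40 h 0 min = 2400 min at $27.50/h; overtime 15 h 1 min = 901 min at $55.00/h.
Pay = (2400 × $27.50 + 901 × $55.00) ÷ 60 = $1925.92.

$1925.92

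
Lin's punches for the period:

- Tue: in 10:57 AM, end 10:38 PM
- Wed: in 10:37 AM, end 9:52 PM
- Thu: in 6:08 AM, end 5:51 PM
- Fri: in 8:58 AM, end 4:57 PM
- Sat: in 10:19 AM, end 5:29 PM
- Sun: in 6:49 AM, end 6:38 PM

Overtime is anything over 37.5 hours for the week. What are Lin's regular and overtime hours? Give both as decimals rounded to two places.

Tue: 10:57 AM–10:38 PM = 11 h 41 min
Wed: 10:37 AM–9:52 PM = 11 h 15 min
Thu: 6:08 AM–5:51 PM = 11 h 43 min
Fri: 8:58 AM–4:57 PM = 7 h 59 min
Sat: 10:19 AM–5:29 PM = 7 h 10 min
Sun: 6:49 AM–6:38 PM = 11 h 49 min
Total worked: 61 h 37 min = 61.62 h.
Threshold 37.5 h → overtime 24 h 7 min, regular 37 h 30 min.

Regular 37.50 hours, overtime 24.12 hours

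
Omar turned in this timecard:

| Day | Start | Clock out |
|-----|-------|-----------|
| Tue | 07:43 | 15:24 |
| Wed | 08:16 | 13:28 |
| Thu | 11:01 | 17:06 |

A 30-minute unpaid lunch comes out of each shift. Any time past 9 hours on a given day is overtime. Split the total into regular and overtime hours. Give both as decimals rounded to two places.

Tue: 07:43–15:24 = 7 h 41 min; less 30 min break → 7 h 11 min
Wed: 08:16–13:28 = 5 h 12 min; less 30 min break → 4 h 42 min
Thu: 11:01–17:06 = 6 h 5 min; less 30 min break → 5 h 35 min
Tue reg 7 h 11 min / OT 0 h 0 min; Wed reg 4 h 42 min / OT 0 h 0 min; Thu reg 5 h 35 min / OT 0 h 0 min.
Totals: regular 17 h 28 min, overtime 0 h 0 min.

Regular 17.47 hours, overtime 0.00 hours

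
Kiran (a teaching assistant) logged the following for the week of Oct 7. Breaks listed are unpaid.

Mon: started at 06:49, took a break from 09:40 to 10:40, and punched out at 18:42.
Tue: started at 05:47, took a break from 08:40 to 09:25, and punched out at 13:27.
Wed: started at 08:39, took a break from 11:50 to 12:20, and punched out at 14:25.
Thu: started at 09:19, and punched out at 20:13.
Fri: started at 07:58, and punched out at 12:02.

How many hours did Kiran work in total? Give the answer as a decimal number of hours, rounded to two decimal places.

38.03 hours

Mon: 06:49–18:42 = 11 h 53 min; less 60 min break → 10 h 53 min
Tue: 05:47–13:27 = 7 h 40 min; less 45 min break → 6 h 55 min
Wed: 08:39–14:25 = 5 h 46 min; less 30 min break → 5 h 16 min
Thu: 09:19–20:13 = 10 h 54 min
Fri: 07:58–12:02 = 4 h 4 min
Total: 10 h 53 min + 6 h 55 min + 5 h 16 min + 10 h 54 min + 4 h 4 min = 38 h 2 min.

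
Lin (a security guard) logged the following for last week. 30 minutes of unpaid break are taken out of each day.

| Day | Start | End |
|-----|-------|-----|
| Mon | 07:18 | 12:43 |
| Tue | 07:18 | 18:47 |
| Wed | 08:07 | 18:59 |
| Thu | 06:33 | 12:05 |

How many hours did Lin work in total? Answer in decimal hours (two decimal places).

31.30 hours

Mon: 07:18–12:43 = 5 h 25 min; less 30 min break → 4 h 55 min
Tue: 07:18–18:47 = 11 h 29 min; less 30 min break → 10 h 59 min
Wed: 08:07–18:59 = 10 h 52 min; less 30 min break → 10 h 22 min
Thu: 06:33–12:05 = 5 h 32 min; less 30 min break → 5 h 2 min
Total: 4 h 55 min + 10 h 59 min + 10 h 22 min + 5 h 2 min = 31 h 18 min.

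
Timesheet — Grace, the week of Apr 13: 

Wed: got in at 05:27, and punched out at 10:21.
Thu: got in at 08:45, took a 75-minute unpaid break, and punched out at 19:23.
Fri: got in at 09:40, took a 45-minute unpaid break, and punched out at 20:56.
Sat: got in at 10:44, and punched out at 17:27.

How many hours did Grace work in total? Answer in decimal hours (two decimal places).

Wed: 05:27–10:21 = 4 h 54 min
Thu: 08:45–19:23 = 10 h 38 min; less 75 min break → 9 h 23 min
Fri: 09:40–20:56 = 11 h 16 min; less 45 min break → 10 h 31 min
Sat: 10:44–17:27 = 6 h 43 min
Total: 4 h 54 min + 9 h 23 min + 10 h 31 min + 6 h 43 min = 31 h 31 min.

31.52 hours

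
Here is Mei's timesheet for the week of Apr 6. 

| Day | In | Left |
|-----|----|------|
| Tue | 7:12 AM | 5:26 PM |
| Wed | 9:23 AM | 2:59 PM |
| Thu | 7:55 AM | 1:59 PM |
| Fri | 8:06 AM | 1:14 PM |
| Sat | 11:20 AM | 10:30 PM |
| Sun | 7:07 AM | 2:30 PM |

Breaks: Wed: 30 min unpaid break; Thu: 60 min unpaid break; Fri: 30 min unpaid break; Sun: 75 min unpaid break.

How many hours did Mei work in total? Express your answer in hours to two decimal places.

42.33 hours

Tue: 7:12 AM–5:26 PM = 10 h 14 min
Wed: 9:23 AM–2:59 PM = 5 h 36 min; less 30 min break → 5 h 6 min
Thu: 7:55 AM–1:59 PM = 6 h 4 min; less 60 min break → 5 h 4 min
Fri: 8:06 AM–1:14 PM = 5 h 8 min; less 30 min break → 4 h 38 min
Sat: 11:20 AM–10:30 PM = 11 h 10 min
Sun: 7:07 AM–2:30 PM = 7 h 23 min; less 75 min break → 6 h 8 min
Total: 10 h 14 min + 5 h 6 min + 5 h 4 min + 4 h 38 min + 11 h 10 min + 6 h 8 min = 42 h 20 min.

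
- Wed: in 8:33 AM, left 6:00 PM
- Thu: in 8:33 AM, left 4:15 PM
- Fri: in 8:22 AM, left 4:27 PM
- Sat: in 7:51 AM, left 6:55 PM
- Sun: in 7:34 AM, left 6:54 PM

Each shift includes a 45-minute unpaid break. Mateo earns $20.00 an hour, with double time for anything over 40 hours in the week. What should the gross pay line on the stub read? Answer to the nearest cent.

$955.33

Wed: 8:33 AM–6:00 PM = 9 h 27 min; less 45 min break → 8 h 42 min
Thu: 8:33 AM–4:15 PM = 7 h 42 min; less 45 min break → 6 h 57 min
Fri: 8:22 AM–4:27 PM = 8 h 5 min; less 45 min break → 7 h 20 min
Sat: 7:51 AM–6:55 PM = 11 h 4 min; less 45 min break → 10 h 19 min
Sun: 7:34 AM–6:54 PM = 11 h 20 min; less 45 min break → 10 h 35 min
Total worked: 43 h 53 min = 2633 min.
Regular 40 h 0 min = 2400 min at $20.00/h; overtime 3 h 53 min = 233 min at $40.00/h.
Pay = (2400 × $20.00 + 233 × $40.00) ÷ 60 = $955.33.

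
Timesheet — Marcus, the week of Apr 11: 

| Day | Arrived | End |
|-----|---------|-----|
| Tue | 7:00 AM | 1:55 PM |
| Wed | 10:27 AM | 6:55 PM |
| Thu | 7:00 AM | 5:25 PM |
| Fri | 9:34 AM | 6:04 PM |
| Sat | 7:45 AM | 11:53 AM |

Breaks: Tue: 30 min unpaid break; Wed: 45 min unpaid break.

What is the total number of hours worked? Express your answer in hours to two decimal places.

Tue: 7:00 AM–1:55 PM = 6 h 55 min; less 30 min break → 6 h 25 min
Wed: 10:27 AM–6:55 PM = 8 h 28 min; less 45 min break → 7 h 43 min
Thu: 7:00 AM–5:25 PM = 10 h 25 min
Fri: 9:34 AM–6:04 PM = 8 h 30 min
Sat: 7:45 AM–11:53 AM = 4 h 8 min
Total: 6 h 25 min + 7 h 43 min + 10 h 25 min + 8 h 30 min + 4 h 8 min = 37 h 11 min.

37.18 hours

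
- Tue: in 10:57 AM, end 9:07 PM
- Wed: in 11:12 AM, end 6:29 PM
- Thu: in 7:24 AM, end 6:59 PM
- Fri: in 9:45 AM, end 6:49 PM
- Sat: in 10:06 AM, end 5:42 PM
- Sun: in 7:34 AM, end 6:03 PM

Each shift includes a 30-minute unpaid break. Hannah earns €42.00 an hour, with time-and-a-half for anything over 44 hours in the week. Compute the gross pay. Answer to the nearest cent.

€2426.55

Tue: 10:57 AM–9:07 PM = 10 h 10 min; less 30 min break → 9 h 40 min
Wed: 11:12 AM–6:29 PM = 7 h 17 min; less 30 min break → 6 h 47 min
Thu: 7:24 AM–6:59 PM = 11 h 35 min; less 30 min break → 11 h 5 min
Fri: 9:45 AM–6:49 PM = 9 h 4 min; less 30 min break → 8 h 34 min
Sat: 10:06 AM–5:42 PM = 7 h 36 min; less 30 min break → 7 h 6 min
Sun: 7:34 AM–6:03 PM = 10 h 29 min; less 30 min break → 9 h 59 min
Total worked: 53 h 11 min = 3191 min.
Regular 44 h 0 min = 2640 min at €42.00/h; overtime 9 h 11 min = 551 min at €63.00/h.
Pay = (2640 × €42.00 + 551 × €63.00) ÷ 60 = €2426.55.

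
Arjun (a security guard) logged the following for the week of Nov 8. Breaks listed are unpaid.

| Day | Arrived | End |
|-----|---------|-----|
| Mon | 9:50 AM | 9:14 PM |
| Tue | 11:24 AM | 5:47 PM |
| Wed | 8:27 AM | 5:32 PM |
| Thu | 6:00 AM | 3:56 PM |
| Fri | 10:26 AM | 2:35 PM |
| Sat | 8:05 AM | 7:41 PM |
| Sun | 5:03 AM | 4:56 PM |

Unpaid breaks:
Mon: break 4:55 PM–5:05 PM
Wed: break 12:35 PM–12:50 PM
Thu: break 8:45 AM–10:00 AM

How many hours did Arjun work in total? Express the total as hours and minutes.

62 h 46 min

Mon: 9:50 AM–9:14 PM = 11 h 24 min; less 10 min break → 11 h 14 min
Tue: 11:24 AM–5:47 PM = 6 h 23 min
Wed: 8:27 AM–5:32 PM = 9 h 5 min; less 15 min break → 8 h 50 min
Thu: 6:00 AM–3:56 PM = 9 h 56 min; less 75 min break → 8 h 41 min
Fri: 10:26 AM–2:35 PM = 4 h 9 min
Sat: 8:05 AM–7:41 PM = 11 h 36 min
Sun: 5:03 AM–4:56 PM = 11 h 53 min
Total: 11 h 14 min + 6 h 23 min + 8 h 50 min + 8 h 41 min + 4 h 9 min + 11 h 36 min + 11 h 53 min = 62 h 46 min.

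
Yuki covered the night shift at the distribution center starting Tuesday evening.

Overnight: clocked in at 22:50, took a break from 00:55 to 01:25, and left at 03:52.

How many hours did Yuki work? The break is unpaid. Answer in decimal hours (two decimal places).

4.53 hours

Overnight: 22:50 → midnight = 1 h 10 min; midnight → 03:52 = 3 h 52 min; span 5 h 2 min; less 30 min break → 4 h 32 min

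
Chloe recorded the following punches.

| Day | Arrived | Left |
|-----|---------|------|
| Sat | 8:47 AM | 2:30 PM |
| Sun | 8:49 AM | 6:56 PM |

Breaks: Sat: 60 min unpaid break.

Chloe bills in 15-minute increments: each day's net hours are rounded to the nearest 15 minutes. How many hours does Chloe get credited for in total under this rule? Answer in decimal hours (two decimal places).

14.75 hours

Sat: 8:47 AM–2:30 PM = 5 h 43 min − 60 min = 4 h 43 min → rounds to 4 h 45 min
Sun: 8:49 AM–6:56 PM = 10 h 7 min → rounds to 10 h 0 min
Total credited: 14 h 45 min.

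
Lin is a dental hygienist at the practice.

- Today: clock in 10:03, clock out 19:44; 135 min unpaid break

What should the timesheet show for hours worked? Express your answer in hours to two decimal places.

7.43 hours

Today: 10:03–19:44 = 9 h 41 min; less 135 min break → 7 h 26 min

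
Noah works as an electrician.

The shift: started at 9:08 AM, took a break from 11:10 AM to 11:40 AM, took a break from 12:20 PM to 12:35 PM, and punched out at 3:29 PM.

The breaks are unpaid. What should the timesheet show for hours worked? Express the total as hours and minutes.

5 h 36 min

The shift: 9:08 AM–3:29 PM = 6 h 21 min; less 45 min break → 5 h 36 min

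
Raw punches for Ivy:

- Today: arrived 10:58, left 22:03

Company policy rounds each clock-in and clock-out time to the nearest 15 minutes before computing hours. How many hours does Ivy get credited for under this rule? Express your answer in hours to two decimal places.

Today: in 10:58→11:00, out 22:03→22:00; 11 h 0 min

11.00 hours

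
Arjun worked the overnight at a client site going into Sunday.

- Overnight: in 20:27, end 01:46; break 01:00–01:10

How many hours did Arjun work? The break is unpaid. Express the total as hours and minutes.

5 h 9 min

Overnight: 20:27 → midnight = 3 h 33 min; midnight → 01:46 = 1 h 46 min; span 5 h 19 min; less 10 min break → 5 h 9 min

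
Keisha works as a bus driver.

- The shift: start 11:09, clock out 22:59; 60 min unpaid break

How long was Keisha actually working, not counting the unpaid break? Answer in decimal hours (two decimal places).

10.83 hours

The shift: 11:09–22:59 = 11 h 50 min; less 60 min break → 10 h 50 min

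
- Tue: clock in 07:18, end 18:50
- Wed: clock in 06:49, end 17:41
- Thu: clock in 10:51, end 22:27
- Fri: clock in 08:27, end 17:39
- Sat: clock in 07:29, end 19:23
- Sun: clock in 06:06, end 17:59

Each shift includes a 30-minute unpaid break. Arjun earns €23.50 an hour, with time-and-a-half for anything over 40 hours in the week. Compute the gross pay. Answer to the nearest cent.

€1785.41

Tue: 07:18–18:50 = 11 h 32 min; less 30 min break → 11 h 2 min
Wed: 06:49–17:41 = 10 h 52 min; less 30 min break → 10 h 22 min
Thu: 10:51–22:27 = 11 h 36 min; less 30 min break → 11 h 6 min
Fri: 08:27–17:39 = 9 h 12 min; less 30 min break → 8 h 42 min
Sat: 07:29–19:23 = 11 h 54 min; less 30 min break → 11 h 24 min
Sun: 06:06–17:59 = 11 h 53 min; less 30 min break → 11 h 23 min
Total worked: 63 h 59 min = 3839 min.
Regular 40 h 0 min = 2400 min at €23.50/h; overtime 23 h 59 min = 1439 min at €35.25/h.
Pay = (2400 × €23.50 + 1439 × €35.25) ÷ 60 = €1785.41.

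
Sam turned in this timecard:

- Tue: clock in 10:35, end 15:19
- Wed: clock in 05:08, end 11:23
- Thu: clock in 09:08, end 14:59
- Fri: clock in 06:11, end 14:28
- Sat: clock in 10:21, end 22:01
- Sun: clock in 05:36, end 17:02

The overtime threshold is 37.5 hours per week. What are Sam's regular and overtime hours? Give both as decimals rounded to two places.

Tue: 10:35–15:19 = 4 h 44 min
Wed: 05:08–11:23 = 6 h 15 min
Thu: 09:08–14:59 = 5 h 51 min
Fri: 06:11–14:28 = 8 h 17 min
Sat: 10:21–22:01 = 11 h 40 min
Sun: 05:36–17:02 = 11 h 26 min
Total worked: 48 h 13 min = 48.22 h.
Threshold 37.5 h → overtime 10 h 43 min, regular 37 h 30 min.

Regular 37.50 hours, overtime 10.72 hours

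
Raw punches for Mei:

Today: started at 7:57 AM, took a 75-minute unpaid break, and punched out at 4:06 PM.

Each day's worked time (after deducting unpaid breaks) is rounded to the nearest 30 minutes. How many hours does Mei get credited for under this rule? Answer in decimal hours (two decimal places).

Today: 7:57 AM–4:06 PM = 8 h 9 min − 75 min = 6 h 54 min → rounds to 7 h 0 min

7.00 hours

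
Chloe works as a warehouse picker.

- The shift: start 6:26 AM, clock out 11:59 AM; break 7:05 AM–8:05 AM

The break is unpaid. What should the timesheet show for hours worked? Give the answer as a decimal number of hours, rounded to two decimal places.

The shift: 6:26 AM–11:59 AM = 5 h 33 min; less 60 min break → 4 h 33 min

4.55 hours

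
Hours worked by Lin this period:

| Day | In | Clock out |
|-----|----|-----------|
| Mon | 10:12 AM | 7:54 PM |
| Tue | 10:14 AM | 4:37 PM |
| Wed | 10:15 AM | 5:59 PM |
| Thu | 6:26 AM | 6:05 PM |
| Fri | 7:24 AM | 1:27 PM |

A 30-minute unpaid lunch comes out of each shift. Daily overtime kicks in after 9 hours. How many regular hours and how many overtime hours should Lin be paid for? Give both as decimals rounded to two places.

Regular 36.67 hours, overtime 2.35 hours

Mon: 10:12 AM–7:54 PM = 9 h 42 min; less 30 min break → 9 h 12 min
Tue: 10:14 AM–4:37 PM = 6 h 23 min; less 30 min break → 5 h 53 min
Wed: 10:15 AM–5:59 PM = 7 h 44 min; less 30 min break → 7 h 14 min
Thu: 6:26 AM–6:05 PM = 11 h 39 min; less 30 min break → 11 h 9 min
Fri: 7:24 AM–1:27 PM = 6 h 3 min; less 30 min break → 5 h 33 min
Mon reg 9 h 0 min / OT 0 h 12 min; Tue reg 5 h 53 min / OT 0 h 0 min; Wed reg 7 h 14 min / OT 0 h 0 min; Thu reg 9 h 0 min / OT 2 h 9 min; Fri reg 5 h 33 min / OT 0 h 0 min.
Totals: regular 36 h 40 min, overtime 2 h 21 min.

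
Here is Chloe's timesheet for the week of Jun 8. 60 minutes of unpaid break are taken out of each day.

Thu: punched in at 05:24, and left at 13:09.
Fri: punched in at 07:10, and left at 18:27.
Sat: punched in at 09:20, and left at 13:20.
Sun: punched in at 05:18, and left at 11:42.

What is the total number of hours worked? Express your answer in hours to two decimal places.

Thu: 05:24–13:09 = 7 h 45 min; less 60 min break → 6 h 45 min
Fri: 07:10–18:27 = 11 h 17 min; less 60 min break → 10 h 17 min
Sat: 09:20–13:20 = 4 h 0 min; less 60 min break → 3 h 0 min
Sun: 05:18–11:42 = 6 h 24 min; less 60 min break → 5 h 24 min
Total: 6 h 45 min + 10 h 17 min + 3 h 0 min + 5 h 24 min = 25 h 26 min.

25.43 hours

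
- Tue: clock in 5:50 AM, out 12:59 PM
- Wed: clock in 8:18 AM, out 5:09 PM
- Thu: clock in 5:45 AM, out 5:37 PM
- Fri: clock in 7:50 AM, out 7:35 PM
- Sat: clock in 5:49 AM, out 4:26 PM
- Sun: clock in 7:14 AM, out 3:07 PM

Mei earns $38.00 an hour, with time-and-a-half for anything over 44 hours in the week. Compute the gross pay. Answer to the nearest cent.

$2476.65

Tue: 5:50 AM–12:59 PM = 7 h 9 min
Wed: 8:18 AM–5:09 PM = 8 h 51 min
Thu: 5:45 AM–5:37 PM = 11 h 52 min
Fri: 7:50 AM–7:35 PM = 11 h 45 min
Sat: 5:49 AM–4:26 PM = 10 h 37 min
Sun: 7:14 AM–3:07 PM = 7 h 53 min
Total worked: 58 h 7 min = 3487 min.
Regular 44 h 0 min = 2640 min at $38.00/h; overtime 14 h 7 min = 847 min at $57.00/h.
Pay = (2640 × $38.00 + 847 × $57.00) ÷ 60 = $2476.65.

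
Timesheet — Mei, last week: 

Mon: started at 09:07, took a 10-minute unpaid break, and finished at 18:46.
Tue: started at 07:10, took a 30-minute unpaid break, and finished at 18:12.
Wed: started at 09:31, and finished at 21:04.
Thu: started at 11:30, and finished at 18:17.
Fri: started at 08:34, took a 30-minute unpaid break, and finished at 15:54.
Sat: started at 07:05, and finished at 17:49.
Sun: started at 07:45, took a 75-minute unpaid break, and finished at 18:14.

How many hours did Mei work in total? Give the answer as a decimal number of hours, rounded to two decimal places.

65.15 hours

Mon: 09:07–18:46 = 9 h 39 min; less 10 min break → 9 h 29 min
Tue: 07:10–18:12 = 11 h 2 min; less 30 min break → 10 h 32 min
Wed: 09:31–21:04 = 11 h 33 min
Thu: 11:30–18:17 = 6 h 47 min
Fri: 08:34–15:54 = 7 h 20 min; less 30 min break → 6 h 50 min
Sat: 07:05–17:49 = 10 h 44 min
Sun: 07:45–18:14 = 10 h 29 min; less 75 min break → 9 h 14 min
Total: 9 h 29 min + 10 h 32 min + 11 h 33 min + 6 h 47 min + 6 h 50 min + 10 h 44 min + 9 h 14 min = 65 h 9 min.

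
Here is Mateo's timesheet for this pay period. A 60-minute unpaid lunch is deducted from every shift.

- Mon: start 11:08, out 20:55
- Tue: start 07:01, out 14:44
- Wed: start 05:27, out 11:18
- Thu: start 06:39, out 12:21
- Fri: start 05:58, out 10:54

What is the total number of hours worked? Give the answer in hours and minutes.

Mon: 11:08–20:55 = 9 h 47 min; less 60 min break → 8 h 47 min
Tue: 07:01–14:44 = 7 h 43 min; less 60 min break → 6 h 43 min
Wed: 05:27–11:18 = 5 h 51 min; less 60 min break → 4 h 51 min
Thu: 06:39–12:21 = 5 h 42 min; less 60 min break → 4 h 42 min
Fri: 05:58–10:54 = 4 h 56 min; less 60 min break → 3 h 56 min
Total: 8 h 47 min + 6 h 43 min + 4 h 51 min + 4 h 42 min + 3 h 56 min = 28 h 59 min.

28 h 59 min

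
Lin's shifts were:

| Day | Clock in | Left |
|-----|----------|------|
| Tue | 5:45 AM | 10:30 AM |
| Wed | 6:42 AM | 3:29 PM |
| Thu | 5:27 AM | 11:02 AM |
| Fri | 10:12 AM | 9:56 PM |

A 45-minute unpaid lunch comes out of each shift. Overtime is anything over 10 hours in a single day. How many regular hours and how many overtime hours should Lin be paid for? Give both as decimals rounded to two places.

Regular 26.87 hours, overtime 0.98 hours

Tue: 5:45 AM–10:30 AM = 4 h 45 min; less 45 min break → 4 h 0 min
Wed: 6:42 AM–3:29 PM = 8 h 47 min; less 45 min break → 8 h 2 min
Thu: 5:27 AM–11:02 AM = 5 h 35 min; less 45 min break → 4 h 50 min
Fri: 10:12 AM–9:56 PM = 11 h 44 min; less 45 min break → 10 h 59 min
Tue reg 4 h 0 min / OT 0 h 0 min; Wed reg 8 h 2 min / OT 0 h 0 min; Thu reg 4 h 50 min / OT 0 h 0 min; Fri reg 10 h 0 min / OT 0 h 59 min.
Totals: regular 26 h 52 min, overtime 0 h 59 min.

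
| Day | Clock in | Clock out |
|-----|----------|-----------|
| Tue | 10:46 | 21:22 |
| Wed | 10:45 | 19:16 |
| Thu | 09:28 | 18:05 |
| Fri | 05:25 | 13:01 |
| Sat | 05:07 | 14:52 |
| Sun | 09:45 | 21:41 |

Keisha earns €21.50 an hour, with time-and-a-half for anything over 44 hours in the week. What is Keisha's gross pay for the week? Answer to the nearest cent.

€1365.79

Tue: 10:46–21:22 = 10 h 36 min
Wed: 10:45–19:16 = 8 h 31 min
Thu: 09:28–18:05 = 8 h 37 min
Fri: 05:25–13:01 = 7 h 36 min
Sat: 05:07–14:52 = 9 h 45 min
Sun: 09:45–21:41 = 11 h 56 min
Total worked: 57 h 1 min = 3421 min.
Regular 44 h 0 min = 2640 min at €21.50/h; overtime 13 h 1 min = 781 min at €32.25/h.
Pay = (2640 × €21.50 + 781 × €32.25) ÷ 60 = €1365.79.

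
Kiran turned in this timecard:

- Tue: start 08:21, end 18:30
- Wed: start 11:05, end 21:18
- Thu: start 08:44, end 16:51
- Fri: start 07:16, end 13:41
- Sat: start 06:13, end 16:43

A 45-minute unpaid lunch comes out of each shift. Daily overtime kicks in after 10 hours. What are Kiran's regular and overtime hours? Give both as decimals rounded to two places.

Regular 41.65 hours, overtime 0.00 hours

Tue: 08:21–18:30 = 10 h 9 min; less 45 min break → 9 h 24 min
Wed: 11:05–21:18 = 10 h 13 min; less 45 min break → 9 h 28 min
Thu: 08:44–16:51 = 8 h 7 min; less 45 min break → 7 h 22 min
Fri: 07:16–13:41 = 6 h 25 min; less 45 min break → 5 h 40 min
Sat: 06:13–16:43 = 10 h 30 min; less 45 min break → 9 h 45 min
Tue reg 9 h 24 min / OT 0 h 0 min; Wed reg 9 h 28 min / OT 0 h 0 min; Thu reg 7 h 22 min / OT 0 h 0 min; Fri reg 5 h 40 min / OT 0 h 0 min; Sat reg 9 h 45 min / OT 0 h 0 min.
Totals: regular 41 h 39 min, overtime 0 h 0 min.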